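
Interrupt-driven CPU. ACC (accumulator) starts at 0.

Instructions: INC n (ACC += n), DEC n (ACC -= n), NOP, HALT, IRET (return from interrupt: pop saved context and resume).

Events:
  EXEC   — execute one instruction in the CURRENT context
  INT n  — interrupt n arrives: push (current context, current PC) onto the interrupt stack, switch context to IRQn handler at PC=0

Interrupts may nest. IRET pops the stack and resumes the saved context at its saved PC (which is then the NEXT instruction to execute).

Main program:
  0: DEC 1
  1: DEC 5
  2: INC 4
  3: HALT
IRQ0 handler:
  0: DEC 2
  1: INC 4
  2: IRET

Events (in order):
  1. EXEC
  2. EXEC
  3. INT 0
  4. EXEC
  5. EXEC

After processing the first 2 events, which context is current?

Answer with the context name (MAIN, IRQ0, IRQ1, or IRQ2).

Answer: MAIN

Derivation:
Event 1 (EXEC): [MAIN] PC=0: DEC 1 -> ACC=-1
Event 2 (EXEC): [MAIN] PC=1: DEC 5 -> ACC=-6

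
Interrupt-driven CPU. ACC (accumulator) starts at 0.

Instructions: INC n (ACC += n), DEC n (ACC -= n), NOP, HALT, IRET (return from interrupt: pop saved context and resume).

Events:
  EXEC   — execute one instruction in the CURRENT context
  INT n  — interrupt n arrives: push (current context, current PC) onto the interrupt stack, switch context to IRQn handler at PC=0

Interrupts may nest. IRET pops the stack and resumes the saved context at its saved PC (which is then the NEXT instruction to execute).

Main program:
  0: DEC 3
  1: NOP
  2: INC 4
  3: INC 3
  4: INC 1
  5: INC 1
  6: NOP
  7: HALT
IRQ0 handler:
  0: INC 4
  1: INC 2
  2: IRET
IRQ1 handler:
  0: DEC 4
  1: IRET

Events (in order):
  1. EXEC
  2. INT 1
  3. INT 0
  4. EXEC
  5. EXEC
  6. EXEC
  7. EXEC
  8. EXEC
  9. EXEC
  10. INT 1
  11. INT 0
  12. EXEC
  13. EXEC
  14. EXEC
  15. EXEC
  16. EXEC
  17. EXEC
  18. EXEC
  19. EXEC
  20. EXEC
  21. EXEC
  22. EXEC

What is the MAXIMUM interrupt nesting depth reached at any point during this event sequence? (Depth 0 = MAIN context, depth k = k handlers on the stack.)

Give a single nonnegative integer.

Answer: 2

Derivation:
Event 1 (EXEC): [MAIN] PC=0: DEC 3 -> ACC=-3 [depth=0]
Event 2 (INT 1): INT 1 arrives: push (MAIN, PC=1), enter IRQ1 at PC=0 (depth now 1) [depth=1]
Event 3 (INT 0): INT 0 arrives: push (IRQ1, PC=0), enter IRQ0 at PC=0 (depth now 2) [depth=2]
Event 4 (EXEC): [IRQ0] PC=0: INC 4 -> ACC=1 [depth=2]
Event 5 (EXEC): [IRQ0] PC=1: INC 2 -> ACC=3 [depth=2]
Event 6 (EXEC): [IRQ0] PC=2: IRET -> resume IRQ1 at PC=0 (depth now 1) [depth=1]
Event 7 (EXEC): [IRQ1] PC=0: DEC 4 -> ACC=-1 [depth=1]
Event 8 (EXEC): [IRQ1] PC=1: IRET -> resume MAIN at PC=1 (depth now 0) [depth=0]
Event 9 (EXEC): [MAIN] PC=1: NOP [depth=0]
Event 10 (INT 1): INT 1 arrives: push (MAIN, PC=2), enter IRQ1 at PC=0 (depth now 1) [depth=1]
Event 11 (INT 0): INT 0 arrives: push (IRQ1, PC=0), enter IRQ0 at PC=0 (depth now 2) [depth=2]
Event 12 (EXEC): [IRQ0] PC=0: INC 4 -> ACC=3 [depth=2]
Event 13 (EXEC): [IRQ0] PC=1: INC 2 -> ACC=5 [depth=2]
Event 14 (EXEC): [IRQ0] PC=2: IRET -> resume IRQ1 at PC=0 (depth now 1) [depth=1]
Event 15 (EXEC): [IRQ1] PC=0: DEC 4 -> ACC=1 [depth=1]
Event 16 (EXEC): [IRQ1] PC=1: IRET -> resume MAIN at PC=2 (depth now 0) [depth=0]
Event 17 (EXEC): [MAIN] PC=2: INC 4 -> ACC=5 [depth=0]
Event 18 (EXEC): [MAIN] PC=3: INC 3 -> ACC=8 [depth=0]
Event 19 (EXEC): [MAIN] PC=4: INC 1 -> ACC=9 [depth=0]
Event 20 (EXEC): [MAIN] PC=5: INC 1 -> ACC=10 [depth=0]
Event 21 (EXEC): [MAIN] PC=6: NOP [depth=0]
Event 22 (EXEC): [MAIN] PC=7: HALT [depth=0]
Max depth observed: 2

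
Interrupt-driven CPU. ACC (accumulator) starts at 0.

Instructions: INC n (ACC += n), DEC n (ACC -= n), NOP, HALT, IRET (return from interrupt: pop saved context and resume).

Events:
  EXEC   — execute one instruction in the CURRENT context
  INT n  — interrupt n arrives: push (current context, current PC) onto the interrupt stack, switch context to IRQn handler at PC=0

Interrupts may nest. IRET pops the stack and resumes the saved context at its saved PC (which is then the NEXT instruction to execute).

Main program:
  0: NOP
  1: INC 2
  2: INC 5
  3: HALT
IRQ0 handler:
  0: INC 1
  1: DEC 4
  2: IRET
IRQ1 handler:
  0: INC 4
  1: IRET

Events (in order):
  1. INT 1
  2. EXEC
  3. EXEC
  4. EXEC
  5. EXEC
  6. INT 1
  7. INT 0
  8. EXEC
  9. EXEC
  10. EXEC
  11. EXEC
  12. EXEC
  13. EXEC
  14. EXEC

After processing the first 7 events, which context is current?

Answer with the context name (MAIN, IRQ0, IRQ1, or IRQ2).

Event 1 (INT 1): INT 1 arrives: push (MAIN, PC=0), enter IRQ1 at PC=0 (depth now 1)
Event 2 (EXEC): [IRQ1] PC=0: INC 4 -> ACC=4
Event 3 (EXEC): [IRQ1] PC=1: IRET -> resume MAIN at PC=0 (depth now 0)
Event 4 (EXEC): [MAIN] PC=0: NOP
Event 5 (EXEC): [MAIN] PC=1: INC 2 -> ACC=6
Event 6 (INT 1): INT 1 arrives: push (MAIN, PC=2), enter IRQ1 at PC=0 (depth now 1)
Event 7 (INT 0): INT 0 arrives: push (IRQ1, PC=0), enter IRQ0 at PC=0 (depth now 2)

Answer: IRQ0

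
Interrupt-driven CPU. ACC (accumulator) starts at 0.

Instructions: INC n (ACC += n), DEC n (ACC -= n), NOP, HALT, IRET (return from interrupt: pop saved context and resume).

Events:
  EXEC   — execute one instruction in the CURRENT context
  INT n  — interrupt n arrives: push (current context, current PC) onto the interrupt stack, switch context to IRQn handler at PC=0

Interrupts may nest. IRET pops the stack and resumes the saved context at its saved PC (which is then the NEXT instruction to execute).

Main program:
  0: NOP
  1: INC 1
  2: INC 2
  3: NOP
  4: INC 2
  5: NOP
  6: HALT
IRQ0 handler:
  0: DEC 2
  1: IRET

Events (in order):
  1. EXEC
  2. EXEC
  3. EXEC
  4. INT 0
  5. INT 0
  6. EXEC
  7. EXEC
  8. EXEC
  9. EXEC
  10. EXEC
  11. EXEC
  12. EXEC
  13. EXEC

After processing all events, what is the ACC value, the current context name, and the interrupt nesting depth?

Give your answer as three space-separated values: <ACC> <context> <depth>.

Answer: 1 MAIN 0

Derivation:
Event 1 (EXEC): [MAIN] PC=0: NOP
Event 2 (EXEC): [MAIN] PC=1: INC 1 -> ACC=1
Event 3 (EXEC): [MAIN] PC=2: INC 2 -> ACC=3
Event 4 (INT 0): INT 0 arrives: push (MAIN, PC=3), enter IRQ0 at PC=0 (depth now 1)
Event 5 (INT 0): INT 0 arrives: push (IRQ0, PC=0), enter IRQ0 at PC=0 (depth now 2)
Event 6 (EXEC): [IRQ0] PC=0: DEC 2 -> ACC=1
Event 7 (EXEC): [IRQ0] PC=1: IRET -> resume IRQ0 at PC=0 (depth now 1)
Event 8 (EXEC): [IRQ0] PC=0: DEC 2 -> ACC=-1
Event 9 (EXEC): [IRQ0] PC=1: IRET -> resume MAIN at PC=3 (depth now 0)
Event 10 (EXEC): [MAIN] PC=3: NOP
Event 11 (EXEC): [MAIN] PC=4: INC 2 -> ACC=1
Event 12 (EXEC): [MAIN] PC=5: NOP
Event 13 (EXEC): [MAIN] PC=6: HALT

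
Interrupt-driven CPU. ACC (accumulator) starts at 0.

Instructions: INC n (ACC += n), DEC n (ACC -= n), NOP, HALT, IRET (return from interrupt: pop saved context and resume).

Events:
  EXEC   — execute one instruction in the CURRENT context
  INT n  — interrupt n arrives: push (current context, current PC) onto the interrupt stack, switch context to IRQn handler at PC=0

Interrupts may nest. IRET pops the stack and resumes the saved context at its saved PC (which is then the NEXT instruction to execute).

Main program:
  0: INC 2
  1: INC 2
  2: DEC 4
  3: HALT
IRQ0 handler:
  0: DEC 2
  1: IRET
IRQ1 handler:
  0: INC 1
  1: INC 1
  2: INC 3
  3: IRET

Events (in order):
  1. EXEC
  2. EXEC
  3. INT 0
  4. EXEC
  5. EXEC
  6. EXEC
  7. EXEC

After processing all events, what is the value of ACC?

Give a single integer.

Answer: -2

Derivation:
Event 1 (EXEC): [MAIN] PC=0: INC 2 -> ACC=2
Event 2 (EXEC): [MAIN] PC=1: INC 2 -> ACC=4
Event 3 (INT 0): INT 0 arrives: push (MAIN, PC=2), enter IRQ0 at PC=0 (depth now 1)
Event 4 (EXEC): [IRQ0] PC=0: DEC 2 -> ACC=2
Event 5 (EXEC): [IRQ0] PC=1: IRET -> resume MAIN at PC=2 (depth now 0)
Event 6 (EXEC): [MAIN] PC=2: DEC 4 -> ACC=-2
Event 7 (EXEC): [MAIN] PC=3: HALT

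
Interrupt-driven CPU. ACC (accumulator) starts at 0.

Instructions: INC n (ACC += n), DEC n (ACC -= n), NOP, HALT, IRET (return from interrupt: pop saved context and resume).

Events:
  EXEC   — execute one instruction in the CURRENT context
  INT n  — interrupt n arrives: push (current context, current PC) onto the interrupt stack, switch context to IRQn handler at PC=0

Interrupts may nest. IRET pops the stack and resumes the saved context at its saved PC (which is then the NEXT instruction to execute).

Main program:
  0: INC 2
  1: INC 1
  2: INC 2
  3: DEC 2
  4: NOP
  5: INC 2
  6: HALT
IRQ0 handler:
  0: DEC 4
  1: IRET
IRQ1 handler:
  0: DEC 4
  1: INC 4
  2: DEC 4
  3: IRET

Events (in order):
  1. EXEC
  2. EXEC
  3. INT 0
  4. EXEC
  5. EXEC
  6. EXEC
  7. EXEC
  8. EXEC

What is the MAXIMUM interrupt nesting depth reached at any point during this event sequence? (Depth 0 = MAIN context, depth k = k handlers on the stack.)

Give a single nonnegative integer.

Event 1 (EXEC): [MAIN] PC=0: INC 2 -> ACC=2 [depth=0]
Event 2 (EXEC): [MAIN] PC=1: INC 1 -> ACC=3 [depth=0]
Event 3 (INT 0): INT 0 arrives: push (MAIN, PC=2), enter IRQ0 at PC=0 (depth now 1) [depth=1]
Event 4 (EXEC): [IRQ0] PC=0: DEC 4 -> ACC=-1 [depth=1]
Event 5 (EXEC): [IRQ0] PC=1: IRET -> resume MAIN at PC=2 (depth now 0) [depth=0]
Event 6 (EXEC): [MAIN] PC=2: INC 2 -> ACC=1 [depth=0]
Event 7 (EXEC): [MAIN] PC=3: DEC 2 -> ACC=-1 [depth=0]
Event 8 (EXEC): [MAIN] PC=4: NOP [depth=0]
Max depth observed: 1

Answer: 1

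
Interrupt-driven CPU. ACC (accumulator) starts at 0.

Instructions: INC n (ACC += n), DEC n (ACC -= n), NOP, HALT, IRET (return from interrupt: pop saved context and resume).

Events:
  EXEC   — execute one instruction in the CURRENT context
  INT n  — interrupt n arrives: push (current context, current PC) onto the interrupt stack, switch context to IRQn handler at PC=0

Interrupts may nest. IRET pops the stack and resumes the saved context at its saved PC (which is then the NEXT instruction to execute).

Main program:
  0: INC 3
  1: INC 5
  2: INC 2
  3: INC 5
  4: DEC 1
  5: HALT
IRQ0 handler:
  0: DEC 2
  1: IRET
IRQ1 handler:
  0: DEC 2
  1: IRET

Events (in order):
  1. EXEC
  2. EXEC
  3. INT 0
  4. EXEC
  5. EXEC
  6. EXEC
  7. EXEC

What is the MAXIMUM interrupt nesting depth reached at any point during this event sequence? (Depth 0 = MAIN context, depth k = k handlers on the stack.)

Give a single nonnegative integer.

Answer: 1

Derivation:
Event 1 (EXEC): [MAIN] PC=0: INC 3 -> ACC=3 [depth=0]
Event 2 (EXEC): [MAIN] PC=1: INC 5 -> ACC=8 [depth=0]
Event 3 (INT 0): INT 0 arrives: push (MAIN, PC=2), enter IRQ0 at PC=0 (depth now 1) [depth=1]
Event 4 (EXEC): [IRQ0] PC=0: DEC 2 -> ACC=6 [depth=1]
Event 5 (EXEC): [IRQ0] PC=1: IRET -> resume MAIN at PC=2 (depth now 0) [depth=0]
Event 6 (EXEC): [MAIN] PC=2: INC 2 -> ACC=8 [depth=0]
Event 7 (EXEC): [MAIN] PC=3: INC 5 -> ACC=13 [depth=0]
Max depth observed: 1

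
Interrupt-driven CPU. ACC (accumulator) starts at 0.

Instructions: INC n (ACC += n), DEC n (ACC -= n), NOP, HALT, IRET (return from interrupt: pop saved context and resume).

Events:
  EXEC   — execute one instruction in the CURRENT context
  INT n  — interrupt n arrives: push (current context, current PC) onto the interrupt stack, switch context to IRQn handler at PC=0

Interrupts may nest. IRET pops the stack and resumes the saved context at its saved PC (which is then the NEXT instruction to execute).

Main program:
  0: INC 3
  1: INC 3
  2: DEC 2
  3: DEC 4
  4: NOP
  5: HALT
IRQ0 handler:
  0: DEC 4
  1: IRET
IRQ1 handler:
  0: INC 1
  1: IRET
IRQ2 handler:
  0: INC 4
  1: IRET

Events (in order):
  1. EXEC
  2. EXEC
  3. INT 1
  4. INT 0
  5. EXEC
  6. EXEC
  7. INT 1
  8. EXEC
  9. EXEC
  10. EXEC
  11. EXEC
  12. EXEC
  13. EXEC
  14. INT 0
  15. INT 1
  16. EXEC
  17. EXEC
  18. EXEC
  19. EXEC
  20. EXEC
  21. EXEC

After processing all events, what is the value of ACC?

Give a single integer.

Event 1 (EXEC): [MAIN] PC=0: INC 3 -> ACC=3
Event 2 (EXEC): [MAIN] PC=1: INC 3 -> ACC=6
Event 3 (INT 1): INT 1 arrives: push (MAIN, PC=2), enter IRQ1 at PC=0 (depth now 1)
Event 4 (INT 0): INT 0 arrives: push (IRQ1, PC=0), enter IRQ0 at PC=0 (depth now 2)
Event 5 (EXEC): [IRQ0] PC=0: DEC 4 -> ACC=2
Event 6 (EXEC): [IRQ0] PC=1: IRET -> resume IRQ1 at PC=0 (depth now 1)
Event 7 (INT 1): INT 1 arrives: push (IRQ1, PC=0), enter IRQ1 at PC=0 (depth now 2)
Event 8 (EXEC): [IRQ1] PC=0: INC 1 -> ACC=3
Event 9 (EXEC): [IRQ1] PC=1: IRET -> resume IRQ1 at PC=0 (depth now 1)
Event 10 (EXEC): [IRQ1] PC=0: INC 1 -> ACC=4
Event 11 (EXEC): [IRQ1] PC=1: IRET -> resume MAIN at PC=2 (depth now 0)
Event 12 (EXEC): [MAIN] PC=2: DEC 2 -> ACC=2
Event 13 (EXEC): [MAIN] PC=3: DEC 4 -> ACC=-2
Event 14 (INT 0): INT 0 arrives: push (MAIN, PC=4), enter IRQ0 at PC=0 (depth now 1)
Event 15 (INT 1): INT 1 arrives: push (IRQ0, PC=0), enter IRQ1 at PC=0 (depth now 2)
Event 16 (EXEC): [IRQ1] PC=0: INC 1 -> ACC=-1
Event 17 (EXEC): [IRQ1] PC=1: IRET -> resume IRQ0 at PC=0 (depth now 1)
Event 18 (EXEC): [IRQ0] PC=0: DEC 4 -> ACC=-5
Event 19 (EXEC): [IRQ0] PC=1: IRET -> resume MAIN at PC=4 (depth now 0)
Event 20 (EXEC): [MAIN] PC=4: NOP
Event 21 (EXEC): [MAIN] PC=5: HALT

Answer: -5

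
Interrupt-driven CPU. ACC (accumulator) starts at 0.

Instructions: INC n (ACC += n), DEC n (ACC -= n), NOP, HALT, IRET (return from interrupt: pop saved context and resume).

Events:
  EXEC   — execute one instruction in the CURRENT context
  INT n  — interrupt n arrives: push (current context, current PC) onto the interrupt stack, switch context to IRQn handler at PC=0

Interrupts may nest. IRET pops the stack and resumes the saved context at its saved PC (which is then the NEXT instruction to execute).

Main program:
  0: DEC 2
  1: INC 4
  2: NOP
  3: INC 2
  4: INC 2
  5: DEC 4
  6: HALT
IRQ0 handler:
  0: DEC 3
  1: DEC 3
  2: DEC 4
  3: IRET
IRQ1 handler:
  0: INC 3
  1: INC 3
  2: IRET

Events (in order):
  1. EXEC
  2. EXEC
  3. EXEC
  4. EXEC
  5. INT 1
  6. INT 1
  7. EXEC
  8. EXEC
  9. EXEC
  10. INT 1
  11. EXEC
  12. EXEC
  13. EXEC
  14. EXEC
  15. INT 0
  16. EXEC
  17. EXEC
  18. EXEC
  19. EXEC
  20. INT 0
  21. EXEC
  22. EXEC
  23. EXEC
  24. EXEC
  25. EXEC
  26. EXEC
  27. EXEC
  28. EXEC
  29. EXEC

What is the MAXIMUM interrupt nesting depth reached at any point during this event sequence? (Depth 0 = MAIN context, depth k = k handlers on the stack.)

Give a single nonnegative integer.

Answer: 2

Derivation:
Event 1 (EXEC): [MAIN] PC=0: DEC 2 -> ACC=-2 [depth=0]
Event 2 (EXEC): [MAIN] PC=1: INC 4 -> ACC=2 [depth=0]
Event 3 (EXEC): [MAIN] PC=2: NOP [depth=0]
Event 4 (EXEC): [MAIN] PC=3: INC 2 -> ACC=4 [depth=0]
Event 5 (INT 1): INT 1 arrives: push (MAIN, PC=4), enter IRQ1 at PC=0 (depth now 1) [depth=1]
Event 6 (INT 1): INT 1 arrives: push (IRQ1, PC=0), enter IRQ1 at PC=0 (depth now 2) [depth=2]
Event 7 (EXEC): [IRQ1] PC=0: INC 3 -> ACC=7 [depth=2]
Event 8 (EXEC): [IRQ1] PC=1: INC 3 -> ACC=10 [depth=2]
Event 9 (EXEC): [IRQ1] PC=2: IRET -> resume IRQ1 at PC=0 (depth now 1) [depth=1]
Event 10 (INT 1): INT 1 arrives: push (IRQ1, PC=0), enter IRQ1 at PC=0 (depth now 2) [depth=2]
Event 11 (EXEC): [IRQ1] PC=0: INC 3 -> ACC=13 [depth=2]
Event 12 (EXEC): [IRQ1] PC=1: INC 3 -> ACC=16 [depth=2]
Event 13 (EXEC): [IRQ1] PC=2: IRET -> resume IRQ1 at PC=0 (depth now 1) [depth=1]
Event 14 (EXEC): [IRQ1] PC=0: INC 3 -> ACC=19 [depth=1]
Event 15 (INT 0): INT 0 arrives: push (IRQ1, PC=1), enter IRQ0 at PC=0 (depth now 2) [depth=2]
Event 16 (EXEC): [IRQ0] PC=0: DEC 3 -> ACC=16 [depth=2]
Event 17 (EXEC): [IRQ0] PC=1: DEC 3 -> ACC=13 [depth=2]
Event 18 (EXEC): [IRQ0] PC=2: DEC 4 -> ACC=9 [depth=2]
Event 19 (EXEC): [IRQ0] PC=3: IRET -> resume IRQ1 at PC=1 (depth now 1) [depth=1]
Event 20 (INT 0): INT 0 arrives: push (IRQ1, PC=1), enter IRQ0 at PC=0 (depth now 2) [depth=2]
Event 21 (EXEC): [IRQ0] PC=0: DEC 3 -> ACC=6 [depth=2]
Event 22 (EXEC): [IRQ0] PC=1: DEC 3 -> ACC=3 [depth=2]
Event 23 (EXEC): [IRQ0] PC=2: DEC 4 -> ACC=-1 [depth=2]
Event 24 (EXEC): [IRQ0] PC=3: IRET -> resume IRQ1 at PC=1 (depth now 1) [depth=1]
Event 25 (EXEC): [IRQ1] PC=1: INC 3 -> ACC=2 [depth=1]
Event 26 (EXEC): [IRQ1] PC=2: IRET -> resume MAIN at PC=4 (depth now 0) [depth=0]
Event 27 (EXEC): [MAIN] PC=4: INC 2 -> ACC=4 [depth=0]
Event 28 (EXEC): [MAIN] PC=5: DEC 4 -> ACC=0 [depth=0]
Event 29 (EXEC): [MAIN] PC=6: HALT [depth=0]
Max depth observed: 2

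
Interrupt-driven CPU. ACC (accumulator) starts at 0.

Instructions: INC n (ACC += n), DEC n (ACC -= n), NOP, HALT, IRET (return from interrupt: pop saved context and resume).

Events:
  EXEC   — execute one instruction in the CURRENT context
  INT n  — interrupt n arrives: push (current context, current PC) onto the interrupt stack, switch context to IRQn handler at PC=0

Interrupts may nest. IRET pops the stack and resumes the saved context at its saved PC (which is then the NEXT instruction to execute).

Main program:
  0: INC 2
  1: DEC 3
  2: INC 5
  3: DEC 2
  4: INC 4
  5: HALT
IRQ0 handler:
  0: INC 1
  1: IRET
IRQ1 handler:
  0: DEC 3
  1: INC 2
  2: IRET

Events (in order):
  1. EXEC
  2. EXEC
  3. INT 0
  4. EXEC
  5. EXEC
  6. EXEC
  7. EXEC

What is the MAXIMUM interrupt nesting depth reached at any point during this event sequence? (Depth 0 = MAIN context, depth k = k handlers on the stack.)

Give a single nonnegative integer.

Answer: 1

Derivation:
Event 1 (EXEC): [MAIN] PC=0: INC 2 -> ACC=2 [depth=0]
Event 2 (EXEC): [MAIN] PC=1: DEC 3 -> ACC=-1 [depth=0]
Event 3 (INT 0): INT 0 arrives: push (MAIN, PC=2), enter IRQ0 at PC=0 (depth now 1) [depth=1]
Event 4 (EXEC): [IRQ0] PC=0: INC 1 -> ACC=0 [depth=1]
Event 5 (EXEC): [IRQ0] PC=1: IRET -> resume MAIN at PC=2 (depth now 0) [depth=0]
Event 6 (EXEC): [MAIN] PC=2: INC 5 -> ACC=5 [depth=0]
Event 7 (EXEC): [MAIN] PC=3: DEC 2 -> ACC=3 [depth=0]
Max depth observed: 1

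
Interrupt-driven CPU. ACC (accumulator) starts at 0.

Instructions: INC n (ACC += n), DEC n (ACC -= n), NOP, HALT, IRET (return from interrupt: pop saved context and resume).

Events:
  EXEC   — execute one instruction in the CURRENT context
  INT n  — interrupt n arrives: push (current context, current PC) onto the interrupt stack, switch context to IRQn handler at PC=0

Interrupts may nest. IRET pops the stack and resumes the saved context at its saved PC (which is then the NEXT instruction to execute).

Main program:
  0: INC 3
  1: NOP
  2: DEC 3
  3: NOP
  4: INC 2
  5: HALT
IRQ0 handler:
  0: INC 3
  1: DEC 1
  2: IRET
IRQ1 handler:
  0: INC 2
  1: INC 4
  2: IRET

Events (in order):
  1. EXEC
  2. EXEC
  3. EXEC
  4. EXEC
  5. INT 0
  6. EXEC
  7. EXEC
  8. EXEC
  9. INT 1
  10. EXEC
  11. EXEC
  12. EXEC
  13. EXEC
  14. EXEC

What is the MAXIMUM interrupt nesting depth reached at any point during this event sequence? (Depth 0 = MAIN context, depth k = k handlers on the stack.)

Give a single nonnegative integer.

Event 1 (EXEC): [MAIN] PC=0: INC 3 -> ACC=3 [depth=0]
Event 2 (EXEC): [MAIN] PC=1: NOP [depth=0]
Event 3 (EXEC): [MAIN] PC=2: DEC 3 -> ACC=0 [depth=0]
Event 4 (EXEC): [MAIN] PC=3: NOP [depth=0]
Event 5 (INT 0): INT 0 arrives: push (MAIN, PC=4), enter IRQ0 at PC=0 (depth now 1) [depth=1]
Event 6 (EXEC): [IRQ0] PC=0: INC 3 -> ACC=3 [depth=1]
Event 7 (EXEC): [IRQ0] PC=1: DEC 1 -> ACC=2 [depth=1]
Event 8 (EXEC): [IRQ0] PC=2: IRET -> resume MAIN at PC=4 (depth now 0) [depth=0]
Event 9 (INT 1): INT 1 arrives: push (MAIN, PC=4), enter IRQ1 at PC=0 (depth now 1) [depth=1]
Event 10 (EXEC): [IRQ1] PC=0: INC 2 -> ACC=4 [depth=1]
Event 11 (EXEC): [IRQ1] PC=1: INC 4 -> ACC=8 [depth=1]
Event 12 (EXEC): [IRQ1] PC=2: IRET -> resume MAIN at PC=4 (depth now 0) [depth=0]
Event 13 (EXEC): [MAIN] PC=4: INC 2 -> ACC=10 [depth=0]
Event 14 (EXEC): [MAIN] PC=5: HALT [depth=0]
Max depth observed: 1

Answer: 1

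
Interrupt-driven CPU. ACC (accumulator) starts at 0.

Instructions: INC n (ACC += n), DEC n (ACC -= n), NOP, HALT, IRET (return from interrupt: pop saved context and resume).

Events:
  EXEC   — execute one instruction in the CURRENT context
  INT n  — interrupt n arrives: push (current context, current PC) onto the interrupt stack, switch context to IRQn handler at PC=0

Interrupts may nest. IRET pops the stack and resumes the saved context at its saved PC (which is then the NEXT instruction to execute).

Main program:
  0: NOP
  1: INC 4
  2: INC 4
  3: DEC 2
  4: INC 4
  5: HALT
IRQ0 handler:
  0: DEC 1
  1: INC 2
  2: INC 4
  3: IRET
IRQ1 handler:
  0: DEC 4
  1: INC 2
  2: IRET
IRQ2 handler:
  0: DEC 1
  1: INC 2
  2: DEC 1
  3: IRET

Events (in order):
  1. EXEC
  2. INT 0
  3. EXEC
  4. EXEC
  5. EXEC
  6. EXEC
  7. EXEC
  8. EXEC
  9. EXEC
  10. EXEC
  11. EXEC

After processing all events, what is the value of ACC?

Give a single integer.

Event 1 (EXEC): [MAIN] PC=0: NOP
Event 2 (INT 0): INT 0 arrives: push (MAIN, PC=1), enter IRQ0 at PC=0 (depth now 1)
Event 3 (EXEC): [IRQ0] PC=0: DEC 1 -> ACC=-1
Event 4 (EXEC): [IRQ0] PC=1: INC 2 -> ACC=1
Event 5 (EXEC): [IRQ0] PC=2: INC 4 -> ACC=5
Event 6 (EXEC): [IRQ0] PC=3: IRET -> resume MAIN at PC=1 (depth now 0)
Event 7 (EXEC): [MAIN] PC=1: INC 4 -> ACC=9
Event 8 (EXEC): [MAIN] PC=2: INC 4 -> ACC=13
Event 9 (EXEC): [MAIN] PC=3: DEC 2 -> ACC=11
Event 10 (EXEC): [MAIN] PC=4: INC 4 -> ACC=15
Event 11 (EXEC): [MAIN] PC=5: HALT

Answer: 15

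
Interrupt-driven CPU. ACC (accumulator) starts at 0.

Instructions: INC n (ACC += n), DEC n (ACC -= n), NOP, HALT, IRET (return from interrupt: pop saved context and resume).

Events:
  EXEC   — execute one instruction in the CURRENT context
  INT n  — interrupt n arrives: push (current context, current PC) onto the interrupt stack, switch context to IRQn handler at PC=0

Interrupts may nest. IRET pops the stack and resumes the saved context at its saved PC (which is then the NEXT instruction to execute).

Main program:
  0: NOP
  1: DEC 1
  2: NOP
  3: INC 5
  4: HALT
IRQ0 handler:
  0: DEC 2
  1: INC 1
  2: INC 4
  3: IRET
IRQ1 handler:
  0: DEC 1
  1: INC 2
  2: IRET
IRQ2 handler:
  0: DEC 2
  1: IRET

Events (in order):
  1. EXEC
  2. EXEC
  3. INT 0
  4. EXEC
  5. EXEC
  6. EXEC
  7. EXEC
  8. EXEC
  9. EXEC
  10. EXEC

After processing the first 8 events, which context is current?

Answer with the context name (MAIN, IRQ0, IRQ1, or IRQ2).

Answer: MAIN

Derivation:
Event 1 (EXEC): [MAIN] PC=0: NOP
Event 2 (EXEC): [MAIN] PC=1: DEC 1 -> ACC=-1
Event 3 (INT 0): INT 0 arrives: push (MAIN, PC=2), enter IRQ0 at PC=0 (depth now 1)
Event 4 (EXEC): [IRQ0] PC=0: DEC 2 -> ACC=-3
Event 5 (EXEC): [IRQ0] PC=1: INC 1 -> ACC=-2
Event 6 (EXEC): [IRQ0] PC=2: INC 4 -> ACC=2
Event 7 (EXEC): [IRQ0] PC=3: IRET -> resume MAIN at PC=2 (depth now 0)
Event 8 (EXEC): [MAIN] PC=2: NOP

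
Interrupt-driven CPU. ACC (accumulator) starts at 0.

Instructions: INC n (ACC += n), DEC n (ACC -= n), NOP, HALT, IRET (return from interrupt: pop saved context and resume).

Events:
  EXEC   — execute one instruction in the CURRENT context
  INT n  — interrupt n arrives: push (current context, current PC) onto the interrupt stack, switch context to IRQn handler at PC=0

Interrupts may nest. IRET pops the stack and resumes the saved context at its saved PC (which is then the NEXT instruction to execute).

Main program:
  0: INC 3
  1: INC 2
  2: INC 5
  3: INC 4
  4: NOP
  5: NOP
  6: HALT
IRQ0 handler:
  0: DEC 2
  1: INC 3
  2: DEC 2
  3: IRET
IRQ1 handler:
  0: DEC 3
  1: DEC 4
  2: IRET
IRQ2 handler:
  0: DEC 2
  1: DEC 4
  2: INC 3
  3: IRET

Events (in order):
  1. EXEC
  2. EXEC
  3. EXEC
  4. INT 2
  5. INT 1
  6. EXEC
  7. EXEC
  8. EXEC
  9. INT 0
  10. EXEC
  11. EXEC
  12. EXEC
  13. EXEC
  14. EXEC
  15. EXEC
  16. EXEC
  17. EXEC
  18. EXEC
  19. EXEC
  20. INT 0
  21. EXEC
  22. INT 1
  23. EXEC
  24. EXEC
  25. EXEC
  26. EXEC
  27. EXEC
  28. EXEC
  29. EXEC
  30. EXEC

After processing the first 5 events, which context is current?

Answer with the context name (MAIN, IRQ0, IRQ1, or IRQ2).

Answer: IRQ1

Derivation:
Event 1 (EXEC): [MAIN] PC=0: INC 3 -> ACC=3
Event 2 (EXEC): [MAIN] PC=1: INC 2 -> ACC=5
Event 3 (EXEC): [MAIN] PC=2: INC 5 -> ACC=10
Event 4 (INT 2): INT 2 arrives: push (MAIN, PC=3), enter IRQ2 at PC=0 (depth now 1)
Event 5 (INT 1): INT 1 arrives: push (IRQ2, PC=0), enter IRQ1 at PC=0 (depth now 2)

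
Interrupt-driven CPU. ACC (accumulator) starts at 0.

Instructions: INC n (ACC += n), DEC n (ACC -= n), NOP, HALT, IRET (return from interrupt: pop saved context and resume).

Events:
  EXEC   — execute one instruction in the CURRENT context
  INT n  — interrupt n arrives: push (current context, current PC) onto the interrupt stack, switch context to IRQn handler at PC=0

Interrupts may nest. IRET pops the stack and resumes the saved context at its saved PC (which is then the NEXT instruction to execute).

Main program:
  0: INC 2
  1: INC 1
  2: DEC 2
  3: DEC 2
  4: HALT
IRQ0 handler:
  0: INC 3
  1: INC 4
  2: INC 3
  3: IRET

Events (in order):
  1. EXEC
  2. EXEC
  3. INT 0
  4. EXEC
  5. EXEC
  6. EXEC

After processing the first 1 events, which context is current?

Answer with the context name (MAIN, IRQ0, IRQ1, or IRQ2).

Event 1 (EXEC): [MAIN] PC=0: INC 2 -> ACC=2

Answer: MAIN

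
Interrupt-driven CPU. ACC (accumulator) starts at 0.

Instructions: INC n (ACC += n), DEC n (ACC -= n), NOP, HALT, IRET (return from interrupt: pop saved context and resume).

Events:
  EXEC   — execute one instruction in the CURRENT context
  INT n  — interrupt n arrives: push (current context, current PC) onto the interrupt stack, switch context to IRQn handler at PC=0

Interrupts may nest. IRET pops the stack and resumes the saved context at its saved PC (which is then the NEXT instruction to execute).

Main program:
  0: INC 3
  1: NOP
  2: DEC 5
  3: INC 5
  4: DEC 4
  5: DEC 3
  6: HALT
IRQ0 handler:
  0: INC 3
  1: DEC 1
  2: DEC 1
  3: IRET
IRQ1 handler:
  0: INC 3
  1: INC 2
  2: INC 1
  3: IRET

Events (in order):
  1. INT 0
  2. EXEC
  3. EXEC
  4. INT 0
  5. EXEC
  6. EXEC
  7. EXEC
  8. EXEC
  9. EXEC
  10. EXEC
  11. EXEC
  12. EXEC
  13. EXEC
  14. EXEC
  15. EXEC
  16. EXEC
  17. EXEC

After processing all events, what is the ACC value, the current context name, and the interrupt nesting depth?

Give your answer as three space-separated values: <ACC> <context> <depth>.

Event 1 (INT 0): INT 0 arrives: push (MAIN, PC=0), enter IRQ0 at PC=0 (depth now 1)
Event 2 (EXEC): [IRQ0] PC=0: INC 3 -> ACC=3
Event 3 (EXEC): [IRQ0] PC=1: DEC 1 -> ACC=2
Event 4 (INT 0): INT 0 arrives: push (IRQ0, PC=2), enter IRQ0 at PC=0 (depth now 2)
Event 5 (EXEC): [IRQ0] PC=0: INC 3 -> ACC=5
Event 6 (EXEC): [IRQ0] PC=1: DEC 1 -> ACC=4
Event 7 (EXEC): [IRQ0] PC=2: DEC 1 -> ACC=3
Event 8 (EXEC): [IRQ0] PC=3: IRET -> resume IRQ0 at PC=2 (depth now 1)
Event 9 (EXEC): [IRQ0] PC=2: DEC 1 -> ACC=2
Event 10 (EXEC): [IRQ0] PC=3: IRET -> resume MAIN at PC=0 (depth now 0)
Event 11 (EXEC): [MAIN] PC=0: INC 3 -> ACC=5
Event 12 (EXEC): [MAIN] PC=1: NOP
Event 13 (EXEC): [MAIN] PC=2: DEC 5 -> ACC=0
Event 14 (EXEC): [MAIN] PC=3: INC 5 -> ACC=5
Event 15 (EXEC): [MAIN] PC=4: DEC 4 -> ACC=1
Event 16 (EXEC): [MAIN] PC=5: DEC 3 -> ACC=-2
Event 17 (EXEC): [MAIN] PC=6: HALT

Answer: -2 MAIN 0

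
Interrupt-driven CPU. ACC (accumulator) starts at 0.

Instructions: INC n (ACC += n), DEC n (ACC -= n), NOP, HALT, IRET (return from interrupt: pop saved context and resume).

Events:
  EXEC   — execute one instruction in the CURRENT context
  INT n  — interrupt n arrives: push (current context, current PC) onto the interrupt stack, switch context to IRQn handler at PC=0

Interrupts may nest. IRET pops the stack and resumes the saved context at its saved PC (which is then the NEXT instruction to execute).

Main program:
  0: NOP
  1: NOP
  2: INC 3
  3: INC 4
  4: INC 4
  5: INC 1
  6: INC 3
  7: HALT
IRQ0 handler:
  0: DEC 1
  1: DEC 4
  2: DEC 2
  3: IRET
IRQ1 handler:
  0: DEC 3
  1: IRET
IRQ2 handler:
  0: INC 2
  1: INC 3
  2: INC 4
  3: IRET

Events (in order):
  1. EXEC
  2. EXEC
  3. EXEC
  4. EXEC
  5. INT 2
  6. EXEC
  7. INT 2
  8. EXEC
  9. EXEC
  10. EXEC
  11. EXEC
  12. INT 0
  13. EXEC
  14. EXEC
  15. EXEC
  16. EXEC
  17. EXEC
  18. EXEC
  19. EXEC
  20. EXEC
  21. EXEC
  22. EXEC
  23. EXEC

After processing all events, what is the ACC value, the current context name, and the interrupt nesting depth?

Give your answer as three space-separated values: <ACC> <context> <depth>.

Answer: 26 MAIN 0

Derivation:
Event 1 (EXEC): [MAIN] PC=0: NOP
Event 2 (EXEC): [MAIN] PC=1: NOP
Event 3 (EXEC): [MAIN] PC=2: INC 3 -> ACC=3
Event 4 (EXEC): [MAIN] PC=3: INC 4 -> ACC=7
Event 5 (INT 2): INT 2 arrives: push (MAIN, PC=4), enter IRQ2 at PC=0 (depth now 1)
Event 6 (EXEC): [IRQ2] PC=0: INC 2 -> ACC=9
Event 7 (INT 2): INT 2 arrives: push (IRQ2, PC=1), enter IRQ2 at PC=0 (depth now 2)
Event 8 (EXEC): [IRQ2] PC=0: INC 2 -> ACC=11
Event 9 (EXEC): [IRQ2] PC=1: INC 3 -> ACC=14
Event 10 (EXEC): [IRQ2] PC=2: INC 4 -> ACC=18
Event 11 (EXEC): [IRQ2] PC=3: IRET -> resume IRQ2 at PC=1 (depth now 1)
Event 12 (INT 0): INT 0 arrives: push (IRQ2, PC=1), enter IRQ0 at PC=0 (depth now 2)
Event 13 (EXEC): [IRQ0] PC=0: DEC 1 -> ACC=17
Event 14 (EXEC): [IRQ0] PC=1: DEC 4 -> ACC=13
Event 15 (EXEC): [IRQ0] PC=2: DEC 2 -> ACC=11
Event 16 (EXEC): [IRQ0] PC=3: IRET -> resume IRQ2 at PC=1 (depth now 1)
Event 17 (EXEC): [IRQ2] PC=1: INC 3 -> ACC=14
Event 18 (EXEC): [IRQ2] PC=2: INC 4 -> ACC=18
Event 19 (EXEC): [IRQ2] PC=3: IRET -> resume MAIN at PC=4 (depth now 0)
Event 20 (EXEC): [MAIN] PC=4: INC 4 -> ACC=22
Event 21 (EXEC): [MAIN] PC=5: INC 1 -> ACC=23
Event 22 (EXEC): [MAIN] PC=6: INC 3 -> ACC=26
Event 23 (EXEC): [MAIN] PC=7: HALT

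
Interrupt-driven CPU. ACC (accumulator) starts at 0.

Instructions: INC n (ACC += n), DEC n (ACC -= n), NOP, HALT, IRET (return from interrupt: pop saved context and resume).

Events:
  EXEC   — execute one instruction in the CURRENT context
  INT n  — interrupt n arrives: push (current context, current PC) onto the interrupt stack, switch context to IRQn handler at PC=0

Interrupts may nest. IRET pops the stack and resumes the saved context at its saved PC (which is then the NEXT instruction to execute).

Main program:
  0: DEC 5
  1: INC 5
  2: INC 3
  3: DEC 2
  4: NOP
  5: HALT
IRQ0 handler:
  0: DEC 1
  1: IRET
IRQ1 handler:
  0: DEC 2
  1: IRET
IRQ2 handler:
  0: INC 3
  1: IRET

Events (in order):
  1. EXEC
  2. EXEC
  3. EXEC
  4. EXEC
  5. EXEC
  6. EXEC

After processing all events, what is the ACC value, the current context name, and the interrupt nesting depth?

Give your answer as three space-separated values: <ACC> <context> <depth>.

Answer: 1 MAIN 0

Derivation:
Event 1 (EXEC): [MAIN] PC=0: DEC 5 -> ACC=-5
Event 2 (EXEC): [MAIN] PC=1: INC 5 -> ACC=0
Event 3 (EXEC): [MAIN] PC=2: INC 3 -> ACC=3
Event 4 (EXEC): [MAIN] PC=3: DEC 2 -> ACC=1
Event 5 (EXEC): [MAIN] PC=4: NOP
Event 6 (EXEC): [MAIN] PC=5: HALT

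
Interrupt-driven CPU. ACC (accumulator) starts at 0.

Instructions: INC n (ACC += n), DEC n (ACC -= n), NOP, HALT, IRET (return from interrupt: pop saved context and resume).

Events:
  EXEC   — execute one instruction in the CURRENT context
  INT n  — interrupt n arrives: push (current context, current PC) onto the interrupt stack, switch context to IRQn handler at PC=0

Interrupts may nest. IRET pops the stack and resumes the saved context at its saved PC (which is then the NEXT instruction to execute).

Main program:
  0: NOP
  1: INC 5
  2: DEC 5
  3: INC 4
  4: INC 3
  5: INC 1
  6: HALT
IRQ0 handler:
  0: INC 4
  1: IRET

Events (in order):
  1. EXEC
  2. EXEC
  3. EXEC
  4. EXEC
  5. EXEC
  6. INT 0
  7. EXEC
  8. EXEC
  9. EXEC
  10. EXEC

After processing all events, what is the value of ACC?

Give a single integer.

Event 1 (EXEC): [MAIN] PC=0: NOP
Event 2 (EXEC): [MAIN] PC=1: INC 5 -> ACC=5
Event 3 (EXEC): [MAIN] PC=2: DEC 5 -> ACC=0
Event 4 (EXEC): [MAIN] PC=3: INC 4 -> ACC=4
Event 5 (EXEC): [MAIN] PC=4: INC 3 -> ACC=7
Event 6 (INT 0): INT 0 arrives: push (MAIN, PC=5), enter IRQ0 at PC=0 (depth now 1)
Event 7 (EXEC): [IRQ0] PC=0: INC 4 -> ACC=11
Event 8 (EXEC): [IRQ0] PC=1: IRET -> resume MAIN at PC=5 (depth now 0)
Event 9 (EXEC): [MAIN] PC=5: INC 1 -> ACC=12
Event 10 (EXEC): [MAIN] PC=6: HALT

Answer: 12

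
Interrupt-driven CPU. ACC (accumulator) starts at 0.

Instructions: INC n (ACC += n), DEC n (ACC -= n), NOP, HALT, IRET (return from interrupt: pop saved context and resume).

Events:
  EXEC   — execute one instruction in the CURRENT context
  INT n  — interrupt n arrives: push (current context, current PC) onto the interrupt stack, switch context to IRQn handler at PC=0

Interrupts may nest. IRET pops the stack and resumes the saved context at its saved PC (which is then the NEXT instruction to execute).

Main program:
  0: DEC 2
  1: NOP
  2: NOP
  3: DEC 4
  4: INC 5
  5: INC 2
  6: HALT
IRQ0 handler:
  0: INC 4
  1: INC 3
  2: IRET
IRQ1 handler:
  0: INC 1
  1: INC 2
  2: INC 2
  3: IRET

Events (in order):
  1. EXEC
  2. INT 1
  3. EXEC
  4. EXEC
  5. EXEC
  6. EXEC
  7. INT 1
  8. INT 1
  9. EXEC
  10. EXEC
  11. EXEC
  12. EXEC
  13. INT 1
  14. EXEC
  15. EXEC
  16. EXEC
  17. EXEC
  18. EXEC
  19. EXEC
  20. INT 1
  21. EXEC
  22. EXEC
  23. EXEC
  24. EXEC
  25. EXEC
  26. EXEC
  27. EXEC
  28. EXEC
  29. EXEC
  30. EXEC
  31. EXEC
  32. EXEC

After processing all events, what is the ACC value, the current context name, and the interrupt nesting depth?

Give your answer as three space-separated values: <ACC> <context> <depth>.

Event 1 (EXEC): [MAIN] PC=0: DEC 2 -> ACC=-2
Event 2 (INT 1): INT 1 arrives: push (MAIN, PC=1), enter IRQ1 at PC=0 (depth now 1)
Event 3 (EXEC): [IRQ1] PC=0: INC 1 -> ACC=-1
Event 4 (EXEC): [IRQ1] PC=1: INC 2 -> ACC=1
Event 5 (EXEC): [IRQ1] PC=2: INC 2 -> ACC=3
Event 6 (EXEC): [IRQ1] PC=3: IRET -> resume MAIN at PC=1 (depth now 0)
Event 7 (INT 1): INT 1 arrives: push (MAIN, PC=1), enter IRQ1 at PC=0 (depth now 1)
Event 8 (INT 1): INT 1 arrives: push (IRQ1, PC=0), enter IRQ1 at PC=0 (depth now 2)
Event 9 (EXEC): [IRQ1] PC=0: INC 1 -> ACC=4
Event 10 (EXEC): [IRQ1] PC=1: INC 2 -> ACC=6
Event 11 (EXEC): [IRQ1] PC=2: INC 2 -> ACC=8
Event 12 (EXEC): [IRQ1] PC=3: IRET -> resume IRQ1 at PC=0 (depth now 1)
Event 13 (INT 1): INT 1 arrives: push (IRQ1, PC=0), enter IRQ1 at PC=0 (depth now 2)
Event 14 (EXEC): [IRQ1] PC=0: INC 1 -> ACC=9
Event 15 (EXEC): [IRQ1] PC=1: INC 2 -> ACC=11
Event 16 (EXEC): [IRQ1] PC=2: INC 2 -> ACC=13
Event 17 (EXEC): [IRQ1] PC=3: IRET -> resume IRQ1 at PC=0 (depth now 1)
Event 18 (EXEC): [IRQ1] PC=0: INC 1 -> ACC=14
Event 19 (EXEC): [IRQ1] PC=1: INC 2 -> ACC=16
Event 20 (INT 1): INT 1 arrives: push (IRQ1, PC=2), enter IRQ1 at PC=0 (depth now 2)
Event 21 (EXEC): [IRQ1] PC=0: INC 1 -> ACC=17
Event 22 (EXEC): [IRQ1] PC=1: INC 2 -> ACC=19
Event 23 (EXEC): [IRQ1] PC=2: INC 2 -> ACC=21
Event 24 (EXEC): [IRQ1] PC=3: IRET -> resume IRQ1 at PC=2 (depth now 1)
Event 25 (EXEC): [IRQ1] PC=2: INC 2 -> ACC=23
Event 26 (EXEC): [IRQ1] PC=3: IRET -> resume MAIN at PC=1 (depth now 0)
Event 27 (EXEC): [MAIN] PC=1: NOP
Event 28 (EXEC): [MAIN] PC=2: NOP
Event 29 (EXEC): [MAIN] PC=3: DEC 4 -> ACC=19
Event 30 (EXEC): [MAIN] PC=4: INC 5 -> ACC=24
Event 31 (EXEC): [MAIN] PC=5: INC 2 -> ACC=26
Event 32 (EXEC): [MAIN] PC=6: HALT

Answer: 26 MAIN 0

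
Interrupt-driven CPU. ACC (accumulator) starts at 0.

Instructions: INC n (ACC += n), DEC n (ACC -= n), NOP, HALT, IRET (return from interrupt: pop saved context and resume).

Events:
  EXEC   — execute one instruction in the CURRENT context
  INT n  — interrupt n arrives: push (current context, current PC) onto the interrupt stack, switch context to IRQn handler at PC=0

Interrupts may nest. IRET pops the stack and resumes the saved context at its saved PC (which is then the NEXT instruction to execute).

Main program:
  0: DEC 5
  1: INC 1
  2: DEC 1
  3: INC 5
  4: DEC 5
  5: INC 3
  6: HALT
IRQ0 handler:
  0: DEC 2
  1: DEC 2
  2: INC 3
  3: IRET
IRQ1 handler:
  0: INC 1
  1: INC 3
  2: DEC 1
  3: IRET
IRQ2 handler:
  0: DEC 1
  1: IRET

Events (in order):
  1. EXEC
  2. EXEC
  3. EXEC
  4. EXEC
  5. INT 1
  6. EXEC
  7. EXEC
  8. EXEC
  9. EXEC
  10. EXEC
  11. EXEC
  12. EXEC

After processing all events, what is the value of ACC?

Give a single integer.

Answer: 1

Derivation:
Event 1 (EXEC): [MAIN] PC=0: DEC 5 -> ACC=-5
Event 2 (EXEC): [MAIN] PC=1: INC 1 -> ACC=-4
Event 3 (EXEC): [MAIN] PC=2: DEC 1 -> ACC=-5
Event 4 (EXEC): [MAIN] PC=3: INC 5 -> ACC=0
Event 5 (INT 1): INT 1 arrives: push (MAIN, PC=4), enter IRQ1 at PC=0 (depth now 1)
Event 6 (EXEC): [IRQ1] PC=0: INC 1 -> ACC=1
Event 7 (EXEC): [IRQ1] PC=1: INC 3 -> ACC=4
Event 8 (EXEC): [IRQ1] PC=2: DEC 1 -> ACC=3
Event 9 (EXEC): [IRQ1] PC=3: IRET -> resume MAIN at PC=4 (depth now 0)
Event 10 (EXEC): [MAIN] PC=4: DEC 5 -> ACC=-2
Event 11 (EXEC): [MAIN] PC=5: INC 3 -> ACC=1
Event 12 (EXEC): [MAIN] PC=6: HALT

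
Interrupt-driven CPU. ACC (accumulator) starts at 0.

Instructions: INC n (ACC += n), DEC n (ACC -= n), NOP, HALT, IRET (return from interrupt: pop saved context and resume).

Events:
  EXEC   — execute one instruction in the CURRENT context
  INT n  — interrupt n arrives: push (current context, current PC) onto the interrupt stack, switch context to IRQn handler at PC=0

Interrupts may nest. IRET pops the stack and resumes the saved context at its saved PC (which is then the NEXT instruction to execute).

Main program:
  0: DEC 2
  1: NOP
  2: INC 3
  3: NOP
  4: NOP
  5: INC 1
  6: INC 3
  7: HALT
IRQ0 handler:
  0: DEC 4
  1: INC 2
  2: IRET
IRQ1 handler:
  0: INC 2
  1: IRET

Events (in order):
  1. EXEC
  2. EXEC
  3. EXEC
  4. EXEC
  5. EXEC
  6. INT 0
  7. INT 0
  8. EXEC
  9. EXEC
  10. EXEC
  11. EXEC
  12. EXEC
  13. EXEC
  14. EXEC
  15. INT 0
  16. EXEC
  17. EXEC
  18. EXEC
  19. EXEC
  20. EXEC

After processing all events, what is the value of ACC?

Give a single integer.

Answer: -1

Derivation:
Event 1 (EXEC): [MAIN] PC=0: DEC 2 -> ACC=-2
Event 2 (EXEC): [MAIN] PC=1: NOP
Event 3 (EXEC): [MAIN] PC=2: INC 3 -> ACC=1
Event 4 (EXEC): [MAIN] PC=3: NOP
Event 5 (EXEC): [MAIN] PC=4: NOP
Event 6 (INT 0): INT 0 arrives: push (MAIN, PC=5), enter IRQ0 at PC=0 (depth now 1)
Event 7 (INT 0): INT 0 arrives: push (IRQ0, PC=0), enter IRQ0 at PC=0 (depth now 2)
Event 8 (EXEC): [IRQ0] PC=0: DEC 4 -> ACC=-3
Event 9 (EXEC): [IRQ0] PC=1: INC 2 -> ACC=-1
Event 10 (EXEC): [IRQ0] PC=2: IRET -> resume IRQ0 at PC=0 (depth now 1)
Event 11 (EXEC): [IRQ0] PC=0: DEC 4 -> ACC=-5
Event 12 (EXEC): [IRQ0] PC=1: INC 2 -> ACC=-3
Event 13 (EXEC): [IRQ0] PC=2: IRET -> resume MAIN at PC=5 (depth now 0)
Event 14 (EXEC): [MAIN] PC=5: INC 1 -> ACC=-2
Event 15 (INT 0): INT 0 arrives: push (MAIN, PC=6), enter IRQ0 at PC=0 (depth now 1)
Event 16 (EXEC): [IRQ0] PC=0: DEC 4 -> ACC=-6
Event 17 (EXEC): [IRQ0] PC=1: INC 2 -> ACC=-4
Event 18 (EXEC): [IRQ0] PC=2: IRET -> resume MAIN at PC=6 (depth now 0)
Event 19 (EXEC): [MAIN] PC=6: INC 3 -> ACC=-1
Event 20 (EXEC): [MAIN] PC=7: HALT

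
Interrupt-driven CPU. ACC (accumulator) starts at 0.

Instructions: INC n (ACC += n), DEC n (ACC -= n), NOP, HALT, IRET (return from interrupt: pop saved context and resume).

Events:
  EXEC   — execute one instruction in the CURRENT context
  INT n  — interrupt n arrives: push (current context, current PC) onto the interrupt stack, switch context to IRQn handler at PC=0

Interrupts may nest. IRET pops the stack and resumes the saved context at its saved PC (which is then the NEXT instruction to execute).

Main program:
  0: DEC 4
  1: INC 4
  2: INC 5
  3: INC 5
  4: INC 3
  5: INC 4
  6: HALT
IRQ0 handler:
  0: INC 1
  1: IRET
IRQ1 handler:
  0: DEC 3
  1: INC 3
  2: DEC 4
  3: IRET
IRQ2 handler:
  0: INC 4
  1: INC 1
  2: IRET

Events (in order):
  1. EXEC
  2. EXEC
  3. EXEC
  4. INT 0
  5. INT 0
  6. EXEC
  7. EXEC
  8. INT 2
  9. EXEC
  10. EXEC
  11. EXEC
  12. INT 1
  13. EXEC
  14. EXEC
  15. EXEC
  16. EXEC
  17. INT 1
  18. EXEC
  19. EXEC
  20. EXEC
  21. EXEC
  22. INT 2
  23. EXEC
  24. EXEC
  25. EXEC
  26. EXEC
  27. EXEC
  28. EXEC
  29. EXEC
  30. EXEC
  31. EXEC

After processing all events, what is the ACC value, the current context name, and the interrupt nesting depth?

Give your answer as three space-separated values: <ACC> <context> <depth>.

Answer: 21 MAIN 0

Derivation:
Event 1 (EXEC): [MAIN] PC=0: DEC 4 -> ACC=-4
Event 2 (EXEC): [MAIN] PC=1: INC 4 -> ACC=0
Event 3 (EXEC): [MAIN] PC=2: INC 5 -> ACC=5
Event 4 (INT 0): INT 0 arrives: push (MAIN, PC=3), enter IRQ0 at PC=0 (depth now 1)
Event 5 (INT 0): INT 0 arrives: push (IRQ0, PC=0), enter IRQ0 at PC=0 (depth now 2)
Event 6 (EXEC): [IRQ0] PC=0: INC 1 -> ACC=6
Event 7 (EXEC): [IRQ0] PC=1: IRET -> resume IRQ0 at PC=0 (depth now 1)
Event 8 (INT 2): INT 2 arrives: push (IRQ0, PC=0), enter IRQ2 at PC=0 (depth now 2)
Event 9 (EXEC): [IRQ2] PC=0: INC 4 -> ACC=10
Event 10 (EXEC): [IRQ2] PC=1: INC 1 -> ACC=11
Event 11 (EXEC): [IRQ2] PC=2: IRET -> resume IRQ0 at PC=0 (depth now 1)
Event 12 (INT 1): INT 1 arrives: push (IRQ0, PC=0), enter IRQ1 at PC=0 (depth now 2)
Event 13 (EXEC): [IRQ1] PC=0: DEC 3 -> ACC=8
Event 14 (EXEC): [IRQ1] PC=1: INC 3 -> ACC=11
Event 15 (EXEC): [IRQ1] PC=2: DEC 4 -> ACC=7
Event 16 (EXEC): [IRQ1] PC=3: IRET -> resume IRQ0 at PC=0 (depth now 1)
Event 17 (INT 1): INT 1 arrives: push (IRQ0, PC=0), enter IRQ1 at PC=0 (depth now 2)
Event 18 (EXEC): [IRQ1] PC=0: DEC 3 -> ACC=4
Event 19 (EXEC): [IRQ1] PC=1: INC 3 -> ACC=7
Event 20 (EXEC): [IRQ1] PC=2: DEC 4 -> ACC=3
Event 21 (EXEC): [IRQ1] PC=3: IRET -> resume IRQ0 at PC=0 (depth now 1)
Event 22 (INT 2): INT 2 arrives: push (IRQ0, PC=0), enter IRQ2 at PC=0 (depth now 2)
Event 23 (EXEC): [IRQ2] PC=0: INC 4 -> ACC=7
Event 24 (EXEC): [IRQ2] PC=1: INC 1 -> ACC=8
Event 25 (EXEC): [IRQ2] PC=2: IRET -> resume IRQ0 at PC=0 (depth now 1)
Event 26 (EXEC): [IRQ0] PC=0: INC 1 -> ACC=9
Event 27 (EXEC): [IRQ0] PC=1: IRET -> resume MAIN at PC=3 (depth now 0)
Event 28 (EXEC): [MAIN] PC=3: INC 5 -> ACC=14
Event 29 (EXEC): [MAIN] PC=4: INC 3 -> ACC=17
Event 30 (EXEC): [MAIN] PC=5: INC 4 -> ACC=21
Event 31 (EXEC): [MAIN] PC=6: HALT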